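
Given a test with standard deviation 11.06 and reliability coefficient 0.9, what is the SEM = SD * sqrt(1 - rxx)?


SEM = SD * sqrt(1 - rxx)
SEM = 11.06 * sqrt(1 - 0.9)
SEM = 11.06 * sqrt(0.1) = 11.06 * 0.316228
SEM = 3.4975

3.4975


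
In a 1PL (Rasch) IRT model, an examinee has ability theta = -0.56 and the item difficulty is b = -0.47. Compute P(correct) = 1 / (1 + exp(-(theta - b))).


theta - b = -0.56 - -0.47 = -0.09
exp(-(theta - b)) = exp(0.09) = 1.0942
P = 1 / (1 + 1.0942)
P = 0.4775

0.4775


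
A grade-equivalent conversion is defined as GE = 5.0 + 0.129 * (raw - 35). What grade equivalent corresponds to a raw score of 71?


raw - median = 71 - 35 = 36
slope * diff = 0.129 * 36 = 4.644
GE = 5.0 + 4.644
GE = 9.644

9.644


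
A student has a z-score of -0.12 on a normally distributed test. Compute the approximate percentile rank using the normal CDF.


CDF(z) = 0.5 * (1 + erf(z/sqrt(2)))
erf(-0.0849) = -0.0955
CDF = 0.4522
Percentile rank = 0.4522 * 100 = 45.22

45.22


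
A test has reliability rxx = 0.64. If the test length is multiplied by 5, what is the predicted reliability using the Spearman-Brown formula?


r_new = (n * rxx) / (1 + (n-1) * rxx)
r_new = (5 * 0.64) / (1 + 4 * 0.64)
r_new = 3.2 / 3.56
r_new = 0.8989

0.8989


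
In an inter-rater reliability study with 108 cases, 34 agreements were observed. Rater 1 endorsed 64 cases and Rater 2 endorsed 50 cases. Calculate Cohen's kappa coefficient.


P_o = 34/108 = 0.314815
P_e = (64*50 + 44*58) / 11664 = 0.493141
kappa = (P_o - P_e) / (1 - P_e)
kappa = (0.314815 - 0.493141) / (1 - 0.493141)
kappa = -0.3518

-0.3518


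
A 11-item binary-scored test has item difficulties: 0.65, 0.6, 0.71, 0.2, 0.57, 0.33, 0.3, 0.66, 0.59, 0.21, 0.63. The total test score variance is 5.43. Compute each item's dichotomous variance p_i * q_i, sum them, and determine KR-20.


For each item, compute p_i * q_i:
  Item 1: 0.65 * 0.35 = 0.2275
  Item 2: 0.6 * 0.4 = 0.24
  Item 3: 0.71 * 0.29 = 0.2059
  Item 4: 0.2 * 0.8 = 0.16
  Item 5: 0.57 * 0.43 = 0.2451
  Item 6: 0.33 * 0.67 = 0.2211
  Item 7: 0.3 * 0.7 = 0.21
  Item 8: 0.66 * 0.34 = 0.2244
  Item 9: 0.59 * 0.41 = 0.2419
  Item 10: 0.21 * 0.79 = 0.1659
  Item 11: 0.63 * 0.37 = 0.2331
Sum(p_i * q_i) = 0.2275 + 0.24 + 0.2059 + 0.16 + 0.2451 + 0.2211 + 0.21 + 0.2244 + 0.2419 + 0.1659 + 0.2331 = 2.3749
KR-20 = (k/(k-1)) * (1 - Sum(p_i*q_i) / Var_total)
= (11/10) * (1 - 2.3749/5.43)
= 1.1 * 0.5626
KR-20 = 0.6189

0.6189


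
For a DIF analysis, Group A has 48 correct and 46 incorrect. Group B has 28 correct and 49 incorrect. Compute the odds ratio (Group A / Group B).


Odds_A = 48/46 = 1.0435
Odds_B = 28/49 = 0.5714
OR = Odds_A / Odds_B = 1.0435 / 0.5714
Exactly, OR = (48 * 49) / (46 * 28) = 2352 / 1288
OR = 1.8261

1.8261


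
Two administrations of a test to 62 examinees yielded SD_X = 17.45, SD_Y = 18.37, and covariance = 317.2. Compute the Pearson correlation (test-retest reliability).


r = cov(X,Y) / (SD_X * SD_Y)
r = 317.2 / (17.45 * 18.37)
r = 317.2 / 320.5565
r = 0.9895

0.9895


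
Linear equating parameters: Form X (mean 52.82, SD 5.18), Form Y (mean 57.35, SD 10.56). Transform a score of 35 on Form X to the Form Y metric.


slope = SD_Y / SD_X = 10.56 / 5.18 ~ 2.0386
intercept = mean_Y - slope * mean_X = 57.35 - (10.56 / 5.18) * 52.82 ~ -50.3294
Y = slope * X + intercept. To avoid rounding drift from the rounded slope/intercept, evaluate the equivalent form Y = mean_Y + SD_Y * (X - mean_X) / SD_X at full precision:
Y = 57.35 + 10.56 * (35 - 52.82) / 5.18
Y = 57.35 - 10.56 * 17.82 / 5.18
Y = 57.35 - 188.1792 / 5.18
Y = 57.35 - 36.328
Y = 21.022

21.022


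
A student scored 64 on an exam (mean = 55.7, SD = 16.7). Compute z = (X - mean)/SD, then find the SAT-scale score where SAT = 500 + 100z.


z = (X - mean) / SD = (64 - 55.7) / 16.7
z = 8.3 / 16.7
z = 0.497
SAT-scale = SAT = 500 + 100z
Carry z at full precision (z = 8.3 / 16.7) into the conversion:
SAT-scale = 500 + 100 * (8.3 / 16.7) = 500 + 830 / 16.7
SAT-scale = 500 + 49.7006
SAT-scale = 549.7006

549.7006


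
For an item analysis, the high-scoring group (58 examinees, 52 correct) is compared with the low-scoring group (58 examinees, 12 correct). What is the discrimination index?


p_upper = 52/58 = 0.8966
p_lower = 12/58 = 0.2069
D = 0.8966 - 0.2069 = 0.6897

0.6897


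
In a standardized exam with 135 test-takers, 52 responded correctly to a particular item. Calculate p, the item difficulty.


Item difficulty p = number correct / total examinees
p = 52 / 135
p = 0.3852

0.3852


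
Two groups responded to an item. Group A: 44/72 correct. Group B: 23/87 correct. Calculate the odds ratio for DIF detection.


Odds_A = 44/28 = 1.5714
Odds_B = 23/64 = 0.3594
OR = Odds_A / Odds_B = 1.5714 / 0.3594
Exactly, OR = (44 * 64) / (28 * 23) = 2816 / 644
OR = 4.3727

4.3727


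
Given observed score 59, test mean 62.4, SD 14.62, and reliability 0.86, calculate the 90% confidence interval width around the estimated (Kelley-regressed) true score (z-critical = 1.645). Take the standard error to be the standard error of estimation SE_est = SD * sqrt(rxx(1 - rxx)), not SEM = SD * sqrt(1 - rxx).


True score estimate = 0.86*59 + 0.14*62.4 = 59.476
SE_est = SD * sqrt(rxx * (1 - rxx)) = 14.62 * sqrt(0.86 * 0.14) = 14.62 * sqrt(0.1204) = 5.07295
CI = T_est +/- z * SE_est, so width = 2 * z * SE_est = 2 * 1.645 * 5.07295
Width = 16.69

16.69


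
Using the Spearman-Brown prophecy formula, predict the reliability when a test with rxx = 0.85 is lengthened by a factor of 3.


r_new = (n * rxx) / (1 + (n-1) * rxx)
r_new = (3 * 0.85) / (1 + 2 * 0.85)
r_new = 2.55 / 2.7
r_new = 0.9444

0.9444


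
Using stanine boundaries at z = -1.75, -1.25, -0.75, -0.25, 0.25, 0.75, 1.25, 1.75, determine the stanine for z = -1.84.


Stanine boundaries: [-1.75, -1.25, -0.75, -0.25, 0.25, 0.75, 1.25, 1.75]
z = -1.84
Check each boundary:
  z < -1.75
  z < -1.25
  z < -0.75
  z < -0.25
  z < 0.25
  z < 0.75
  z < 1.25
  z < 1.75
Highest qualifying boundary gives stanine = 1

1


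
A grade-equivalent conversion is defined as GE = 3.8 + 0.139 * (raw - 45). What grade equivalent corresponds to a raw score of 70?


raw - median = 70 - 45 = 25
slope * diff = 0.139 * 25 = 3.475
GE = 3.8 + 3.475
GE = 7.275

7.275


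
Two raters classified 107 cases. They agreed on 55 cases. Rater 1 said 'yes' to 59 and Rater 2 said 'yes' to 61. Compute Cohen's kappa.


P_o = 55/107 = 0.514019
P_e = (59*61 + 48*46) / 11449 = 0.507206
kappa = (P_o - P_e) / (1 - P_e)
kappa = (0.514019 - 0.507206) / (1 - 0.507206)
kappa = 0.0138

0.0138


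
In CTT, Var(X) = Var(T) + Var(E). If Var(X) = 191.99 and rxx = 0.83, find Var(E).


var_true = rxx * var_obs = 0.83 * 191.99 = 159.3517
var_error = var_obs - var_true
var_error = 191.99 - 159.3517
var_error = 32.6383

32.6383


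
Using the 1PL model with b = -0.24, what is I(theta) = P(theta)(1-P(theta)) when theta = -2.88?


P = 1/(1+exp(-(-2.88--0.24))) = 0.0666
I = P*(1-P) = 0.0666 * 0.9334
I = 0.0622

0.0622


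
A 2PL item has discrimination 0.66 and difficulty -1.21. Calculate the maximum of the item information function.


For 2PL, max info at theta = b = -1.21
I_max = a^2 / 4 = 0.66^2 / 4
= 0.4356 / 4
I_max = 0.1089

0.1089


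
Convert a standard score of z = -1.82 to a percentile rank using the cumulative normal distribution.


CDF(z) = 0.5 * (1 + erf(z/sqrt(2)))
erf(-1.2869) = -0.9312
CDF = 0.0344
Percentile rank = 0.0344 * 100 = 3.44

3.44


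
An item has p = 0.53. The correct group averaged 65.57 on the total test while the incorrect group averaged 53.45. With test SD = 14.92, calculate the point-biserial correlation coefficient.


q = 1 - p = 0.47
rpb = ((M1 - M0) / SD) * sqrt(p * q)
rpb = ((65.57 - 53.45) / 14.92) * sqrt(0.53 * 0.47)
rpb = 0.4054

0.4054


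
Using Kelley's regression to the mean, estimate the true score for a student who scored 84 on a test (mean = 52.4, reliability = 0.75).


T_est = rxx * X + (1 - rxx) * mean
T_est = 0.75 * 84 + 0.25 * 52.4
T_est = 63.0 + 13.1
T_est = 76.1

76.1


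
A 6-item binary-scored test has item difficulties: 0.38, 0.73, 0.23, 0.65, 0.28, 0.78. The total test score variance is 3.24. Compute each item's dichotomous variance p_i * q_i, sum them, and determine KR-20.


For each item, compute p_i * q_i:
  Item 1: 0.38 * 0.62 = 0.2356
  Item 2: 0.73 * 0.27 = 0.1971
  Item 3: 0.23 * 0.77 = 0.1771
  Item 4: 0.65 * 0.35 = 0.2275
  Item 5: 0.28 * 0.72 = 0.2016
  Item 6: 0.78 * 0.22 = 0.1716
Sum(p_i * q_i) = 0.2356 + 0.1971 + 0.1771 + 0.2275 + 0.2016 + 0.1716 = 1.2105
KR-20 = (k/(k-1)) * (1 - Sum(p_i*q_i) / Var_total)
= (6/5) * (1 - 1.2105/3.24)
= 1.2 * 0.6264
KR-20 = 0.7517

0.7517


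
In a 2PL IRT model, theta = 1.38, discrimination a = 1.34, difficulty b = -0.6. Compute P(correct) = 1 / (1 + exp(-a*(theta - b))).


a*(theta - b) = 1.34 * (1.38 - -0.6) = 2.6532
exp(-2.6532) = 0.0704
P = 1 / (1 + 0.0704)
P = 0.9342

0.9342


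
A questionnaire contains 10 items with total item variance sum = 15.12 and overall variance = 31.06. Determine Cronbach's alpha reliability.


alpha = (k/(k-1)) * (1 - sum(si^2)/s_total^2)
= (10/9) * (1 - 15.12/31.06)
alpha = 0.5702

0.5702


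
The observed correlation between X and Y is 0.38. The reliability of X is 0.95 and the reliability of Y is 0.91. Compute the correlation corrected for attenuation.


r_corrected = rxy / sqrt(rxx * ryy)
= 0.38 / sqrt(0.95 * 0.91)
= 0.38 / sqrt(0.8645)
= 0.38 / 0.929785
r_corrected = 0.4087

0.4087


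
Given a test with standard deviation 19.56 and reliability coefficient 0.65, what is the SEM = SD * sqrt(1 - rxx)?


SEM = SD * sqrt(1 - rxx)
SEM = 19.56 * sqrt(1 - 0.65)
SEM = 19.56 * sqrt(0.35) = 19.56 * 0.591608
SEM = 11.5719

11.5719


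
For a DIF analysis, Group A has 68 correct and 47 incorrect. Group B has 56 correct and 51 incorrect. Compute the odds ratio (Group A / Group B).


Odds_A = 68/47 = 1.4468
Odds_B = 56/51 = 1.098
OR = Odds_A / Odds_B = 1.4468 / 1.098
Exactly, OR = (68 * 51) / (47 * 56) = 3468 / 2632
OR = 1.3176

1.3176


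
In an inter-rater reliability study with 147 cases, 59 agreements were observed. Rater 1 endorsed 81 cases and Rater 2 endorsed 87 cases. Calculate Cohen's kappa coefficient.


P_o = 59/147 = 0.401361
P_e = (81*87 + 66*60) / 21609 = 0.509371
kappa = (P_o - P_e) / (1 - P_e)
kappa = (0.401361 - 0.509371) / (1 - 0.509371)
kappa = -0.2201

-0.2201


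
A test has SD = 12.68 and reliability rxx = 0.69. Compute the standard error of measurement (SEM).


SEM = SD * sqrt(1 - rxx)
SEM = 12.68 * sqrt(1 - 0.69)
SEM = 12.68 * sqrt(0.31) = 12.68 * 0.556776
SEM = 7.0599

7.0599


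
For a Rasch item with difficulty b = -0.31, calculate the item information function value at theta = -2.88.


P = 1/(1+exp(-(-2.88--0.31))) = 0.0711
I = P*(1-P) = 0.0711 * 0.9289
I = 0.066

0.066


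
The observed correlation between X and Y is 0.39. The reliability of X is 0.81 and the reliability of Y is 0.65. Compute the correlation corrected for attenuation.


r_corrected = rxy / sqrt(rxx * ryy)
= 0.39 / sqrt(0.81 * 0.65)
= 0.39 / sqrt(0.5265)
= 0.39 / 0.725603
r_corrected = 0.5375

0.5375


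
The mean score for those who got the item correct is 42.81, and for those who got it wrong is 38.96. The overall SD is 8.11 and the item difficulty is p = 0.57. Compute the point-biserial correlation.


q = 1 - p = 0.43
rpb = ((M1 - M0) / SD) * sqrt(p * q)
rpb = ((42.81 - 38.96) / 8.11) * sqrt(0.57 * 0.43)
rpb = 0.235

0.235


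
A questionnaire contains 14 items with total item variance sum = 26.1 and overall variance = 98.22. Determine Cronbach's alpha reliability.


alpha = (k/(k-1)) * (1 - sum(si^2)/s_total^2)
= (14/13) * (1 - 26.1/98.22)
alpha = 0.7908

0.7908


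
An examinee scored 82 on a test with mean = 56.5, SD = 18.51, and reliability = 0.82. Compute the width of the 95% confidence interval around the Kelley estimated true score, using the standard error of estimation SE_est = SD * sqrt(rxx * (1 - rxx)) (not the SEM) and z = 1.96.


True score estimate = 0.82*82 + 0.18*56.5 = 77.41
SE_est = SD * sqrt(rxx * (1 - rxx)) = 18.51 * sqrt(0.82 * 0.18) = 18.51 * sqrt(0.1476) = 7.11131
CI = T_est +/- z * SE_est, so width = 2 * z * SE_est = 2 * 1.96 * 7.11131
Width = 27.8763

27.8763


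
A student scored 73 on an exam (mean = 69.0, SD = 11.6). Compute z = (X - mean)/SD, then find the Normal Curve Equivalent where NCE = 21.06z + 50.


z = (X - mean) / SD = (73 - 69.0) / 11.6
z = 4.0 / 11.6
z = 0.3448
NCE = NCE = 21.06z + 50
Carry z at full precision (z = 4.0 / 11.6) into the conversion:
NCE = 21.06 * (4.0 / 11.6) + 50 = 84.24 / 11.6 + 50
NCE = 7.2621 + 50
NCE = 57.2621

57.2621


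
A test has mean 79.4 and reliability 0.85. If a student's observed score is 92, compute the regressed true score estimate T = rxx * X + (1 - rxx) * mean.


T_est = rxx * X + (1 - rxx) * mean
T_est = 0.85 * 92 + 0.15 * 79.4
T_est = 78.2 + 11.91
T_est = 90.11

90.11


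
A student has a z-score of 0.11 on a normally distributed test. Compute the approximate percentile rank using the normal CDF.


CDF(z) = 0.5 * (1 + erf(z/sqrt(2)))
erf(0.0778) = 0.0876
CDF = 0.5438
Percentile rank = 0.5438 * 100 = 54.38

54.38


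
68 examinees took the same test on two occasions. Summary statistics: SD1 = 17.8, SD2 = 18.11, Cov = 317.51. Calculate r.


r = cov(X,Y) / (SD_X * SD_Y)
r = 317.51 / (17.8 * 18.11)
r = 317.51 / 322.358
r = 0.985

0.985


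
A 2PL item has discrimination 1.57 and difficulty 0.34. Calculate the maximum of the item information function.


For 2PL, max info at theta = b = 0.34
I_max = a^2 / 4 = 1.57^2 / 4
= 2.4649 / 4
I_max = 0.6162

0.6162


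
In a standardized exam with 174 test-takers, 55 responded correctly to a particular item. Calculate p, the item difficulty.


Item difficulty p = number correct / total examinees
p = 55 / 174
p = 0.3161

0.3161


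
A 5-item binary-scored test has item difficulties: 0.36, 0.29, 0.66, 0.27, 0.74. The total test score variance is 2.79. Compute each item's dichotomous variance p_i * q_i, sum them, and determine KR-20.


For each item, compute p_i * q_i:
  Item 1: 0.36 * 0.64 = 0.2304
  Item 2: 0.29 * 0.71 = 0.2059
  Item 3: 0.66 * 0.34 = 0.2244
  Item 4: 0.27 * 0.73 = 0.1971
  Item 5: 0.74 * 0.26 = 0.1924
Sum(p_i * q_i) = 0.2304 + 0.2059 + 0.2244 + 0.1971 + 0.1924 = 1.0502
KR-20 = (k/(k-1)) * (1 - Sum(p_i*q_i) / Var_total)
= (5/4) * (1 - 1.0502/2.79)
= 1.25 * 0.6236
KR-20 = 0.7795

0.7795


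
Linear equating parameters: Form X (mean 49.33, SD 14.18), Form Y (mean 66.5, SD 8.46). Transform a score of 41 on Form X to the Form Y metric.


slope = SD_Y / SD_X = 8.46 / 14.18 ~ 0.5966
intercept = mean_Y - slope * mean_X = 66.5 - (8.46 / 14.18) * 49.33 ~ 37.069
Y = slope * X + intercept. To avoid rounding drift from the rounded slope/intercept, evaluate the equivalent form Y = mean_Y + SD_Y * (X - mean_X) / SD_X at full precision:
Y = 66.5 + 8.46 * (41 - 49.33) / 14.18
Y = 66.5 - 8.46 * 8.33 / 14.18
Y = 66.5 - 70.4718 / 14.18
Y = 66.5 - 4.9698
Y = 61.5302

61.5302


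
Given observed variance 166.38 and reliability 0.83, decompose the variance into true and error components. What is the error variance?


var_true = rxx * var_obs = 0.83 * 166.38 = 138.0954
var_error = var_obs - var_true
var_error = 166.38 - 138.0954
var_error = 28.2846

28.2846


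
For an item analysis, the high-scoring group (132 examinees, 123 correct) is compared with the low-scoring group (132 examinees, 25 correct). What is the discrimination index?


p_upper = 123/132 = 0.9318
p_lower = 25/132 = 0.1894
D = 0.9318 - 0.1894 = 0.7424

0.7424


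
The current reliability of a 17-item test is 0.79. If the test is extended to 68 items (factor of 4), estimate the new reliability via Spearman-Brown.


r_new = (n * rxx) / (1 + (n-1) * rxx)
r_new = (4 * 0.79) / (1 + 3 * 0.79)
r_new = 3.16 / 3.37
r_new = 0.9377

0.9377


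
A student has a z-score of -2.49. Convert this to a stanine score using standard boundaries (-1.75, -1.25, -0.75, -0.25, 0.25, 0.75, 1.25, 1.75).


Stanine boundaries: [-1.75, -1.25, -0.75, -0.25, 0.25, 0.75, 1.25, 1.75]
z = -2.49
Check each boundary:
  z < -1.75
  z < -1.25
  z < -0.75
  z < -0.25
  z < 0.25
  z < 0.75
  z < 1.25
  z < 1.75
Highest qualifying boundary gives stanine = 1

1


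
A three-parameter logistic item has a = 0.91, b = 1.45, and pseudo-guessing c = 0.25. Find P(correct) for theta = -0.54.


logit = 0.91*(-0.54 - 1.45) = -1.8109
P* = 1/(1 + exp(--1.8109)) = 0.1405
P = 0.25 + (1 - 0.25) * 0.1405
P = 0.3554

0.3554


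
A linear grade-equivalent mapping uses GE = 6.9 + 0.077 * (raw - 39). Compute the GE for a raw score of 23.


raw - median = 23 - 39 = -16
slope * diff = 0.077 * -16 = -1.232
GE = 6.9 + -1.232
GE = 5.668

5.668


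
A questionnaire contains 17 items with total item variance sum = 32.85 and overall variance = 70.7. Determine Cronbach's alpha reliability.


alpha = (k/(k-1)) * (1 - sum(si^2)/s_total^2)
= (17/16) * (1 - 32.85/70.7)
alpha = 0.5688

0.5688


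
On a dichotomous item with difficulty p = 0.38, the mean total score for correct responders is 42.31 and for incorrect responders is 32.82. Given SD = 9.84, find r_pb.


q = 1 - p = 0.62
rpb = ((M1 - M0) / SD) * sqrt(p * q)
rpb = ((42.31 - 32.82) / 9.84) * sqrt(0.38 * 0.62)
rpb = 0.4681

0.4681


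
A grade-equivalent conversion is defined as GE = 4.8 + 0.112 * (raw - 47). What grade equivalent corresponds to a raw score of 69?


raw - median = 69 - 47 = 22
slope * diff = 0.112 * 22 = 2.464
GE = 4.8 + 2.464
GE = 7.264

7.264


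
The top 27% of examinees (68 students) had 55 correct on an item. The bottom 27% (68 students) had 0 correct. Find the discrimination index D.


p_upper = 55/68 = 0.8088
p_lower = 0/68 = 0.0
D = 0.8088 - 0.0 = 0.8088

0.8088


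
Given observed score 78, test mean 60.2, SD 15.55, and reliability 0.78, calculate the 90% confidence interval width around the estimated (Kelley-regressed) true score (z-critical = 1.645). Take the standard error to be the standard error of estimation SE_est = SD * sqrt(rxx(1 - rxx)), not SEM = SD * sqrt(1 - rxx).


True score estimate = 0.78*78 + 0.22*60.2 = 74.084
SE_est = SD * sqrt(rxx * (1 - rxx)) = 15.55 * sqrt(0.78 * 0.22) = 15.55 * sqrt(0.1716) = 6.44153
CI = T_est +/- z * SE_est, so width = 2 * z * SE_est = 2 * 1.645 * 6.44153
Width = 21.1926

21.1926


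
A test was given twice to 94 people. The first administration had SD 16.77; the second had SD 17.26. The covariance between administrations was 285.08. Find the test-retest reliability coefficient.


r = cov(X,Y) / (SD_X * SD_Y)
r = 285.08 / (16.77 * 17.26)
r = 285.08 / 289.4502
r = 0.9849

0.9849


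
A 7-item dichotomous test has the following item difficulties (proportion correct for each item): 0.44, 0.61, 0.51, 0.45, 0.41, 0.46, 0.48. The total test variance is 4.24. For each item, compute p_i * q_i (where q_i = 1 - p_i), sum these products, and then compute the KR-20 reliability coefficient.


For each item, compute p_i * q_i:
  Item 1: 0.44 * 0.56 = 0.2464
  Item 2: 0.61 * 0.39 = 0.2379
  Item 3: 0.51 * 0.49 = 0.2499
  Item 4: 0.45 * 0.55 = 0.2475
  Item 5: 0.41 * 0.59 = 0.2419
  Item 6: 0.46 * 0.54 = 0.2484
  Item 7: 0.48 * 0.52 = 0.2496
Sum(p_i * q_i) = 0.2464 + 0.2379 + 0.2499 + 0.2475 + 0.2419 + 0.2484 + 0.2496 = 1.7216
KR-20 = (k/(k-1)) * (1 - Sum(p_i*q_i) / Var_total)
= (7/6) * (1 - 1.7216/4.24)
= 1.1667 * 0.594
KR-20 = 0.693

0.693


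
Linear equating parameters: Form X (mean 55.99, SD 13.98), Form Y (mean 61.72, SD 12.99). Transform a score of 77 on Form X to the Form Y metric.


slope = SD_Y / SD_X = 12.99 / 13.98 ~ 0.9292
intercept = mean_Y - slope * mean_X = 61.72 - (12.99 / 13.98) * 55.99 ~ 9.695
Y = slope * X + intercept. To avoid rounding drift from the rounded slope/intercept, evaluate the equivalent form Y = mean_Y + SD_Y * (X - mean_X) / SD_X at full precision:
Y = 61.72 + 12.99 * (77 - 55.99) / 13.98
Y = 61.72 + 12.99 * 21.01 / 13.98
Y = 61.72 + 272.9199 / 13.98
Y = 61.72 + 19.5222
Y = 81.2422

81.2422


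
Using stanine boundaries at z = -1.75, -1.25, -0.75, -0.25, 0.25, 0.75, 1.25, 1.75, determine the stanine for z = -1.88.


Stanine boundaries: [-1.75, -1.25, -0.75, -0.25, 0.25, 0.75, 1.25, 1.75]
z = -1.88
Check each boundary:
  z < -1.75
  z < -1.25
  z < -0.75
  z < -0.25
  z < 0.25
  z < 0.75
  z < 1.25
  z < 1.75
Highest qualifying boundary gives stanine = 1

1


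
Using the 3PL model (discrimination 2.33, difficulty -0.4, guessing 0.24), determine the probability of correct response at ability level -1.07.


logit = 2.33*(-1.07 - -0.4) = -1.5611
P* = 1/(1 + exp(--1.5611)) = 0.1735
P = 0.24 + (1 - 0.24) * 0.1735
P = 0.3719

0.3719


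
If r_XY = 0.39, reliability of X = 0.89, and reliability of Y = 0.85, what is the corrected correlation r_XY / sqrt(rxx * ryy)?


r_corrected = rxy / sqrt(rxx * ryy)
= 0.39 / sqrt(0.89 * 0.85)
= 0.39 / sqrt(0.7565)
= 0.39 / 0.86977
r_corrected = 0.4484

0.4484


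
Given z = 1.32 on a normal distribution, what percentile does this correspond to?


CDF(z) = 0.5 * (1 + erf(z/sqrt(2)))
erf(0.9334) = 0.8132
CDF = 0.9066
Percentile rank = 0.9066 * 100 = 90.66

90.66


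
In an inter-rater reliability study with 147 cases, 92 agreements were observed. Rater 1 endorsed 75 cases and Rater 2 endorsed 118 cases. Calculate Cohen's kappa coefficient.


P_o = 92/147 = 0.62585
P_e = (75*118 + 72*29) / 21609 = 0.506178
kappa = (P_o - P_e) / (1 - P_e)
kappa = (0.62585 - 0.506178) / (1 - 0.506178)
kappa = 0.2423

0.2423


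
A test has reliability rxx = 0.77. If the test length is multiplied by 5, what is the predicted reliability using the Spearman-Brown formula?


r_new = (n * rxx) / (1 + (n-1) * rxx)
r_new = (5 * 0.77) / (1 + 4 * 0.77)
r_new = 3.85 / 4.08
r_new = 0.9436

0.9436


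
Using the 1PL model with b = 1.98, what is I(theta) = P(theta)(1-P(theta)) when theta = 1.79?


P = 1/(1+exp(-(1.79-1.98))) = 0.4526
I = P*(1-P) = 0.4526 * 0.5474
I = 0.2478

0.2478


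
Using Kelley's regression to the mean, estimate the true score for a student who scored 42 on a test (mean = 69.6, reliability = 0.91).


T_est = rxx * X + (1 - rxx) * mean
T_est = 0.91 * 42 + 0.09 * 69.6
T_est = 38.22 + 6.264
T_est = 44.484

44.484


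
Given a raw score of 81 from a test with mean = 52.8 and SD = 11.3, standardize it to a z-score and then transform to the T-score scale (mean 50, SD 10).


z = (X - mean) / SD = (81 - 52.8) / 11.3
z = 28.2 / 11.3
z = 2.4956
T-score = T = 50 + 10z
Carry z at full precision (z = 28.2 / 11.3) into the conversion:
T-score = 50 + 10 * (28.2 / 11.3) = 50 + 282 / 11.3
T-score = 50 + 24.9558
T-score = 74.9558

74.9558


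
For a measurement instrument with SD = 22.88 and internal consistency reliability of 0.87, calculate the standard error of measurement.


SEM = SD * sqrt(1 - rxx)
SEM = 22.88 * sqrt(1 - 0.87)
SEM = 22.88 * sqrt(0.13) = 22.88 * 0.360555
SEM = 8.2495

8.2495


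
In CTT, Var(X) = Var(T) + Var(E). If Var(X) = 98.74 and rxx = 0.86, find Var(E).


var_true = rxx * var_obs = 0.86 * 98.74 = 84.9164
var_error = var_obs - var_true
var_error = 98.74 - 84.9164
var_error = 13.8236

13.8236


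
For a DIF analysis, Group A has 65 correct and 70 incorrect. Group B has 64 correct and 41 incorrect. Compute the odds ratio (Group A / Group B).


Odds_A = 65/70 = 0.9286
Odds_B = 64/41 = 1.561
OR = Odds_A / Odds_B = 0.9286 / 1.561
Exactly, OR = (65 * 41) / (70 * 64) = 2665 / 4480
OR = 0.5949

0.5949


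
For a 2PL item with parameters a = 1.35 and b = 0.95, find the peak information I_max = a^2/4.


For 2PL, max info at theta = b = 0.95
I_max = a^2 / 4 = 1.35^2 / 4
= 1.8225 / 4
I_max = 0.4556

0.4556


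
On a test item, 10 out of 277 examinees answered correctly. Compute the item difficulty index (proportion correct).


Item difficulty p = number correct / total examinees
p = 10 / 277
p = 0.0361

0.0361


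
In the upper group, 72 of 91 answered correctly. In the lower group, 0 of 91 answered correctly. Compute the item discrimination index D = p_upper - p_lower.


p_upper = 72/91 = 0.7912
p_lower = 0/91 = 0.0
D = 0.7912 - 0.0 = 0.7912

0.7912


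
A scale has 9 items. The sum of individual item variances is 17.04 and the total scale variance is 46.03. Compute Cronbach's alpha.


alpha = (k/(k-1)) * (1 - sum(si^2)/s_total^2)
= (9/8) * (1 - 17.04/46.03)
alpha = 0.7085

0.7085


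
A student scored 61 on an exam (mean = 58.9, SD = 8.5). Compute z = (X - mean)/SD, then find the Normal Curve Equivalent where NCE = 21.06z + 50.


z = (X - mean) / SD = (61 - 58.9) / 8.5
z = 2.1 / 8.5
z = 0.2471
NCE = NCE = 21.06z + 50
Carry z at full precision (z = 2.1 / 8.5) into the conversion:
NCE = 21.06 * (2.1 / 8.5) + 50 = 44.226 / 8.5 + 50
NCE = 5.2031 + 50
NCE = 55.2031

55.2031


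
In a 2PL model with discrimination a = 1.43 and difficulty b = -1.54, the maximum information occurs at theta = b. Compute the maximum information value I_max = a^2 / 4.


For 2PL, max info at theta = b = -1.54
I_max = a^2 / 4 = 1.43^2 / 4
= 2.0449 / 4
I_max = 0.5112

0.5112


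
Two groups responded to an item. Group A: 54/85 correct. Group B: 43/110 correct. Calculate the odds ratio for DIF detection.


Odds_A = 54/31 = 1.7419
Odds_B = 43/67 = 0.6418
OR = Odds_A / Odds_B = 1.7419 / 0.6418
Exactly, OR = (54 * 67) / (31 * 43) = 3618 / 1333
OR = 2.7142

2.7142


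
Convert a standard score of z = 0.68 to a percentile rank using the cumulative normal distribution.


CDF(z) = 0.5 * (1 + erf(z/sqrt(2)))
erf(0.4808) = 0.5035
CDF = 0.7517
Percentile rank = 0.7517 * 100 = 75.17

75.17


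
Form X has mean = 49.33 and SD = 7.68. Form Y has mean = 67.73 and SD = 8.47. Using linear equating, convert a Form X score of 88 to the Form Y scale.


slope = SD_Y / SD_X = 8.47 / 7.68 ~ 1.1029
intercept = mean_Y - slope * mean_X = 67.73 - (8.47 / 7.68) * 49.33 ~ 13.3257
Y = slope * X + intercept. To avoid rounding drift from the rounded slope/intercept, evaluate the equivalent form Y = mean_Y + SD_Y * (X - mean_X) / SD_X at full precision:
Y = 67.73 + 8.47 * (88 - 49.33) / 7.68
Y = 67.73 + 8.47 * 38.67 / 7.68
Y = 67.73 + 327.5349 / 7.68
Y = 67.73 + 42.6478
Y = 110.3778

110.3778


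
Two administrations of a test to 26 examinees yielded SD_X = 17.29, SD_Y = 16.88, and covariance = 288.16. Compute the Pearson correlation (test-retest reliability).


r = cov(X,Y) / (SD_X * SD_Y)
r = 288.16 / (17.29 * 16.88)
r = 288.16 / 291.8552
r = 0.9873

0.9873


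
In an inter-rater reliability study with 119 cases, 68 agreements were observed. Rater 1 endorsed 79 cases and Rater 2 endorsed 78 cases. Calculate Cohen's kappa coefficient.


P_o = 68/119 = 0.571429
P_e = (79*78 + 40*41) / 14161 = 0.55095
kappa = (P_o - P_e) / (1 - P_e)
kappa = (0.571429 - 0.55095) / (1 - 0.55095)
kappa = 0.0456

0.0456


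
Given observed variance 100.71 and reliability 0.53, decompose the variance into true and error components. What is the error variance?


var_true = rxx * var_obs = 0.53 * 100.71 = 53.3763
var_error = var_obs - var_true
var_error = 100.71 - 53.3763
var_error = 47.3337

47.3337


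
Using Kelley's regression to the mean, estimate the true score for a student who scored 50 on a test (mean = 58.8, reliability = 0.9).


T_est = rxx * X + (1 - rxx) * mean
T_est = 0.9 * 50 + 0.1 * 58.8
T_est = 45.0 + 5.88
T_est = 50.88

50.88


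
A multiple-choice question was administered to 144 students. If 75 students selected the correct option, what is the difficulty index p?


Item difficulty p = number correct / total examinees
p = 75 / 144
p = 0.5208

0.5208


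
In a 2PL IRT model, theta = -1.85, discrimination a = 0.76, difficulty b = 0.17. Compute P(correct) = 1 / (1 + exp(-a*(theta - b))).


a*(theta - b) = 0.76 * (-1.85 - 0.17) = -1.5352
exp(--1.5352) = 4.6423
P = 1 / (1 + 4.6423)
P = 0.1772

0.1772


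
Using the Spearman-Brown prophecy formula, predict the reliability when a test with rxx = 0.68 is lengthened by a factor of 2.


r_new = (n * rxx) / (1 + (n-1) * rxx)
r_new = (2 * 0.68) / (1 + 1 * 0.68)
r_new = 1.36 / 1.68
r_new = 0.8095

0.8095


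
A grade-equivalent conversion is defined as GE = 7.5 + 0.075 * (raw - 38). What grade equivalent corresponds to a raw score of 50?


raw - median = 50 - 38 = 12
slope * diff = 0.075 * 12 = 0.9
GE = 7.5 + 0.9
GE = 8.4

8.4


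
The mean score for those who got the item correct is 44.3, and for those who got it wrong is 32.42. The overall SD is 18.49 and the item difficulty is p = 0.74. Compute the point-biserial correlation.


q = 1 - p = 0.26
rpb = ((M1 - M0) / SD) * sqrt(p * q)
rpb = ((44.3 - 32.42) / 18.49) * sqrt(0.74 * 0.26)
rpb = 0.2818

0.2818


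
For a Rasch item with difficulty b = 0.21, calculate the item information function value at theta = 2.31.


P = 1/(1+exp(-(2.31-0.21))) = 0.8909
I = P*(1-P) = 0.8909 * 0.1091
I = 0.0972

0.0972


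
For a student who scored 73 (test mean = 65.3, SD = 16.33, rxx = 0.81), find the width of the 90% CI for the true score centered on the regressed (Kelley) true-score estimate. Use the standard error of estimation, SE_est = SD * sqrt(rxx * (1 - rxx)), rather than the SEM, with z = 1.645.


True score estimate = 0.81*73 + 0.19*65.3 = 71.537
SE_est = SD * sqrt(rxx * (1 - rxx)) = 16.33 * sqrt(0.81 * 0.19) = 16.33 * sqrt(0.1539) = 6.406274
CI = T_est +/- z * SE_est, so width = 2 * z * SE_est = 2 * 1.645 * 6.406274
Width = 21.0766

21.0766


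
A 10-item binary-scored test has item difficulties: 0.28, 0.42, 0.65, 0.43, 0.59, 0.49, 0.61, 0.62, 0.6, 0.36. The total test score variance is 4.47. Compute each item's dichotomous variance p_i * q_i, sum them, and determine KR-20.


For each item, compute p_i * q_i:
  Item 1: 0.28 * 0.72 = 0.2016
  Item 2: 0.42 * 0.58 = 0.2436
  Item 3: 0.65 * 0.35 = 0.2275
  Item 4: 0.43 * 0.57 = 0.2451
  Item 5: 0.59 * 0.41 = 0.2419
  Item 6: 0.49 * 0.51 = 0.2499
  Item 7: 0.61 * 0.39 = 0.2379
  Item 8: 0.62 * 0.38 = 0.2356
  Item 9: 0.6 * 0.4 = 0.24
  Item 10: 0.36 * 0.64 = 0.2304
Sum(p_i * q_i) = 0.2016 + 0.2436 + 0.2275 + 0.2451 + 0.2419 + 0.2499 + 0.2379 + 0.2356 + 0.24 + 0.2304 = 2.3535
KR-20 = (k/(k-1)) * (1 - Sum(p_i*q_i) / Var_total)
= (10/9) * (1 - 2.3535/4.47)
= 1.1111 * 0.4735
KR-20 = 0.5261

0.5261


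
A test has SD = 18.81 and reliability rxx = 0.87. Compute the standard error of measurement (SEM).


SEM = SD * sqrt(1 - rxx)
SEM = 18.81 * sqrt(1 - 0.87)
SEM = 18.81 * sqrt(0.13) = 18.81 * 0.360555
SEM = 6.782

6.782


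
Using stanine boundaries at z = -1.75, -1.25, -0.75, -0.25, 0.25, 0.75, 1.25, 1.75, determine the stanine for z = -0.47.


Stanine boundaries: [-1.75, -1.25, -0.75, -0.25, 0.25, 0.75, 1.25, 1.75]
z = -0.47
Check each boundary:
  z >= -1.75 -> could be stanine 2
  z >= -1.25 -> could be stanine 3
  z >= -0.75 -> could be stanine 4
  z < -0.25
  z < 0.25
  z < 0.75
  z < 1.25
  z < 1.75
Highest qualifying boundary gives stanine = 4

4


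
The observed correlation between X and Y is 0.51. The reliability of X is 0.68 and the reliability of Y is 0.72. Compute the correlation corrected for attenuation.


r_corrected = rxy / sqrt(rxx * ryy)
= 0.51 / sqrt(0.68 * 0.72)
= 0.51 / sqrt(0.4896)
= 0.51 / 0.699714
r_corrected = 0.7289

0.7289


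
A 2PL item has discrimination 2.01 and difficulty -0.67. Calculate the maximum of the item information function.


For 2PL, max info at theta = b = -0.67
I_max = a^2 / 4 = 2.01^2 / 4
= 4.0401 / 4
I_max = 1.01

1.01


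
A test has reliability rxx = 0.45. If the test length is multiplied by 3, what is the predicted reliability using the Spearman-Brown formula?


r_new = (n * rxx) / (1 + (n-1) * rxx)
r_new = (3 * 0.45) / (1 + 2 * 0.45)
r_new = 1.35 / 1.9
r_new = 0.7105

0.7105


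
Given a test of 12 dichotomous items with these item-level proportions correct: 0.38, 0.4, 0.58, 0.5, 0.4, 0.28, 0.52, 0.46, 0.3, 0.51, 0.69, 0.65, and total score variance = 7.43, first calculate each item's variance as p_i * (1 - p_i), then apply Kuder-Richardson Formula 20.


For each item, compute p_i * q_i:
  Item 1: 0.38 * 0.62 = 0.2356
  Item 2: 0.4 * 0.6 = 0.24
  Item 3: 0.58 * 0.42 = 0.2436
  Item 4: 0.5 * 0.5 = 0.25
  Item 5: 0.4 * 0.6 = 0.24
  Item 6: 0.28 * 0.72 = 0.2016
  Item 7: 0.52 * 0.48 = 0.2496
  Item 8: 0.46 * 0.54 = 0.2484
  Item 9: 0.3 * 0.7 = 0.21
  Item 10: 0.51 * 0.49 = 0.2499
  Item 11: 0.69 * 0.31 = 0.2139
  Item 12: 0.65 * 0.35 = 0.2275
Sum(p_i * q_i) = 0.2356 + 0.24 + 0.2436 + 0.25 + 0.24 + 0.2016 + 0.2496 + 0.2484 + 0.21 + 0.2499 + 0.2139 + 0.2275 = 2.8101
KR-20 = (k/(k-1)) * (1 - Sum(p_i*q_i) / Var_total)
= (12/11) * (1 - 2.8101/7.43)
= 1.0909 * 0.6218
KR-20 = 0.6783

0.6783


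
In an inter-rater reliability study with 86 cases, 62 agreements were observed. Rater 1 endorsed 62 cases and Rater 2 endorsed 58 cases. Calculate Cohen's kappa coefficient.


P_o = 62/86 = 0.72093
P_e = (62*58 + 24*28) / 7396 = 0.577069
kappa = (P_o - P_e) / (1 - P_e)
kappa = (0.72093 - 0.577069) / (1 - 0.577069)
kappa = 0.3402

0.3402


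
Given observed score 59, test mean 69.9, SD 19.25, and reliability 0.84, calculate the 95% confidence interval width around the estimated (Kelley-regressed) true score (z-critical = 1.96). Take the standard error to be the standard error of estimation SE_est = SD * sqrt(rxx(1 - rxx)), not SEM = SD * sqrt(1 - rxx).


True score estimate = 0.84*59 + 0.16*69.9 = 60.744
SE_est = SD * sqrt(rxx * (1 - rxx)) = 19.25 * sqrt(0.84 * 0.16) = 19.25 * sqrt(0.1344) = 7.057167
CI = T_est +/- z * SE_est, so width = 2 * z * SE_est = 2 * 1.96 * 7.057167
Width = 27.6641

27.6641


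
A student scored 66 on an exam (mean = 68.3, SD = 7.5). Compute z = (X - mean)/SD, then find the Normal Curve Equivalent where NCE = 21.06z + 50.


z = (X - mean) / SD = (66 - 68.3) / 7.5
z = -2.3 / 7.5
z = -0.3067
NCE = NCE = 21.06z + 50
Carry z at full precision (z = -2.3 / 7.5) into the conversion:
NCE = 21.06 * (-2.3 / 7.5) + 50 = -48.438 / 7.5 + 50
NCE = -6.4584 + 50
NCE = 43.5416

43.5416


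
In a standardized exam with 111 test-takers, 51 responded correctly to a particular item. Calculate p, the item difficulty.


Item difficulty p = number correct / total examinees
p = 51 / 111
p = 0.4595

0.4595


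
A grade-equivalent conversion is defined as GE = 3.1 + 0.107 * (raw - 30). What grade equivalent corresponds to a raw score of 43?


raw - median = 43 - 30 = 13
slope * diff = 0.107 * 13 = 1.391
GE = 3.1 + 1.391
GE = 4.491

4.491


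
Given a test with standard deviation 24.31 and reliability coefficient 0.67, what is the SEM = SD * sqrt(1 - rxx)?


SEM = SD * sqrt(1 - rxx)
SEM = 24.31 * sqrt(1 - 0.67)
SEM = 24.31 * sqrt(0.33) = 24.31 * 0.574456
SEM = 13.965

13.965


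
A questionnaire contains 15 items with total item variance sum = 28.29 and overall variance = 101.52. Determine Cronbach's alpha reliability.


alpha = (k/(k-1)) * (1 - sum(si^2)/s_total^2)
= (15/14) * (1 - 28.29/101.52)
alpha = 0.7729

0.7729


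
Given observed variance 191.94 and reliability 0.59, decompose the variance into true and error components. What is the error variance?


var_true = rxx * var_obs = 0.59 * 191.94 = 113.2446
var_error = var_obs - var_true
var_error = 191.94 - 113.2446
var_error = 78.6954

78.6954


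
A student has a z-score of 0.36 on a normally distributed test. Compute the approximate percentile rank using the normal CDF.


CDF(z) = 0.5 * (1 + erf(z/sqrt(2)))
erf(0.2546) = 0.2812
CDF = 0.6406
Percentile rank = 0.6406 * 100 = 64.06

64.06


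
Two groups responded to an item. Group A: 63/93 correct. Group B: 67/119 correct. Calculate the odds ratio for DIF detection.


Odds_A = 63/30 = 2.1
Odds_B = 67/52 = 1.2885
OR = Odds_A / Odds_B = 2.1 / 1.2885
Exactly, OR = (63 * 52) / (30 * 67) = 3276 / 2010
OR = 1.6299

1.6299


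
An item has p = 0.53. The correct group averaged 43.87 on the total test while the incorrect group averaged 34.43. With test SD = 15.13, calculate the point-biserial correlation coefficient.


q = 1 - p = 0.47
rpb = ((M1 - M0) / SD) * sqrt(p * q)
rpb = ((43.87 - 34.43) / 15.13) * sqrt(0.53 * 0.47)
rpb = 0.3114

0.3114


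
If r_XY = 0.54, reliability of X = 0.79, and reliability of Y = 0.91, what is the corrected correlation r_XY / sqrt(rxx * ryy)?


r_corrected = rxy / sqrt(rxx * ryy)
= 0.54 / sqrt(0.79 * 0.91)
= 0.54 / sqrt(0.7189)
= 0.54 / 0.84788
r_corrected = 0.6369

0.6369


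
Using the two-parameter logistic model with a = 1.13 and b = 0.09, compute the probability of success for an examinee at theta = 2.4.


a*(theta - b) = 1.13 * (2.4 - 0.09) = 2.6103
exp(-2.6103) = 0.0735
P = 1 / (1 + 0.0735)
P = 0.9315

0.9315


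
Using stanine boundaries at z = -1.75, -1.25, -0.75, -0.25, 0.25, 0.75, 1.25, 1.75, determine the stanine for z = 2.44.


Stanine boundaries: [-1.75, -1.25, -0.75, -0.25, 0.25, 0.75, 1.25, 1.75]
z = 2.44
Check each boundary:
  z >= -1.75 -> could be stanine 2
  z >= -1.25 -> could be stanine 3
  z >= -0.75 -> could be stanine 4
  z >= -0.25 -> could be stanine 5
  z >= 0.25 -> could be stanine 6
  z >= 0.75 -> could be stanine 7
  z >= 1.25 -> could be stanine 8
  z >= 1.75 -> could be stanine 9
Highest qualifying boundary gives stanine = 9

9


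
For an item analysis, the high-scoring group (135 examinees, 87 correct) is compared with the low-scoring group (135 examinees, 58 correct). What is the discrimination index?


p_upper = 87/135 = 0.6444
p_lower = 58/135 = 0.4296
D = 0.6444 - 0.4296 = 0.2148

0.2148


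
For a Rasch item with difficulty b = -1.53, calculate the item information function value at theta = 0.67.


P = 1/(1+exp(-(0.67--1.53))) = 0.9002
I = P*(1-P) = 0.9002 * 0.0998
I = 0.0898

0.0898


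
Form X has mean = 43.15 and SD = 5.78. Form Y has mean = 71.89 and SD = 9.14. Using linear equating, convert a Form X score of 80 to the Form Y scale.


slope = SD_Y / SD_X = 9.14 / 5.78 ~ 1.5813
intercept = mean_Y - slope * mean_X = 71.89 - (9.14 / 5.78) * 43.15 ~ 3.6563
Y = slope * X + intercept. To avoid rounding drift from the rounded slope/intercept, evaluate the equivalent form Y = mean_Y + SD_Y * (X - mean_X) / SD_X at full precision:
Y = 71.89 + 9.14 * (80 - 43.15) / 5.78
Y = 71.89 + 9.14 * 36.85 / 5.78
Y = 71.89 + 336.809 / 5.78
Y = 71.89 + 58.2715
Y = 130.1615

130.1615


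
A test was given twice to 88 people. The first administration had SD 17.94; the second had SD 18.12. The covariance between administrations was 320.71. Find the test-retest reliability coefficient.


r = cov(X,Y) / (SD_X * SD_Y)
r = 320.71 / (17.94 * 18.12)
r = 320.71 / 325.0728
r = 0.9866

0.9866


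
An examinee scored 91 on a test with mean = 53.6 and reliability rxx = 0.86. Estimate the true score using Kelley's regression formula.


T_est = rxx * X + (1 - rxx) * mean
T_est = 0.86 * 91 + 0.14 * 53.6
T_est = 78.26 + 7.504
T_est = 85.764

85.764


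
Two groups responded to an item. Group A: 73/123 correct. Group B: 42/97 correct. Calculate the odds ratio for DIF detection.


Odds_A = 73/50 = 1.46
Odds_B = 42/55 = 0.7636
OR = Odds_A / Odds_B = 1.46 / 0.7636
Exactly, OR = (73 * 55) / (50 * 42) = 4015 / 2100
OR = 1.9119

1.9119


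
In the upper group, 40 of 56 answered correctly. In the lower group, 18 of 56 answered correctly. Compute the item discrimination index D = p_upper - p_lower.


p_upper = 40/56 = 0.7143
p_lower = 18/56 = 0.3214
D = 0.7143 - 0.3214 = 0.3929

0.3929


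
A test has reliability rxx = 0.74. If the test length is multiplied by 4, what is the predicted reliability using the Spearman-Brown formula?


r_new = (n * rxx) / (1 + (n-1) * rxx)
r_new = (4 * 0.74) / (1 + 3 * 0.74)
r_new = 2.96 / 3.22
r_new = 0.9193

0.9193


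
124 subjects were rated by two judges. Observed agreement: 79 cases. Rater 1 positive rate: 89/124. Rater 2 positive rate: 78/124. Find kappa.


P_o = 79/124 = 0.637097
P_e = (89*78 + 35*46) / 15376 = 0.556191
kappa = (P_o - P_e) / (1 - P_e)
kappa = (0.637097 - 0.556191) / (1 - 0.556191)
kappa = 0.1823

0.1823
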